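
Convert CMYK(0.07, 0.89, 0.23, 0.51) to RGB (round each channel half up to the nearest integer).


R = 255 × (1-C) × (1-K) = 255 × 0.93 × 0.49 = 116.2035 → 116
G = 255 × (1-M) × (1-K) = 255 × 0.11 × 0.49 = 13.7445 → 14
B = 255 × (1-Y) × (1-K) = 255 × 0.77 × 0.49 = 96.2115 → 96
= RGB(116, 14, 96)


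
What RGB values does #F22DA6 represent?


F2 → 242 (R)
2D → 45 (G)
A6 → 166 (B)
= RGB(242, 45, 166)


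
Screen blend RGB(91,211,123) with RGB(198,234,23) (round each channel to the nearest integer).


Screen: C = 255 - (255-A)×(255-B)/255, rounded to nearest integer
R: 255 - (255-91)×(255-198)/255 = 255 - 9348/255 ≈ 255 - 36.659 = 218.341 → 218
G: 255 - (255-211)×(255-234)/255 = 255 - 924/255 ≈ 255 - 3.624 = 251.376 → 251
B: 255 - (255-123)×(255-23)/255 = 255 - 30624/255 ≈ 255 - 120.094 = 134.906 → 135
= RGB(218, 251, 135)


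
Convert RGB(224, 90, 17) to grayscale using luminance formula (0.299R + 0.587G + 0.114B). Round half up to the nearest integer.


Gray = 0.299×R + 0.587×G + 0.114×B
Gray = 0.299×224 + 0.587×90 + 0.114×17
Gray = 66.976 + 52.830 + 1.938
Gray = 121.744 → round half up → 122
Gray = 122


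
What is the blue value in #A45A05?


Color: #A45A05
R = A4 = 164
G = 5A = 90
B = 05 = 5
Blue = 5


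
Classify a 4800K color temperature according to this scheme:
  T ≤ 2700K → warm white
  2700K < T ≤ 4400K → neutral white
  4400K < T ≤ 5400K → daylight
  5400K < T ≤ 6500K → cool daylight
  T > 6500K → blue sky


Temperature: 4800K
4400K < 4800K ≤ 5400K → daylight
Classification: daylight


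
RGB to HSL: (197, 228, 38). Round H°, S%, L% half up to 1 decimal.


Normalize: R'=197/255≈0.7725, G'=228/255≈0.8941, B'=38/255≈0.1490
Max=228/255, Min=38/255, Δ=Max-Min=190/255
L = (Max+Min)/2 = (228+38)/510 = 266/510 = 0.52156… → L = 52.2%
L > 0.5 → S = Δ/(2-Max-Min) = 190/(510-228-38) = 190/244 = 0.77868… → S = 77.9%
(the 1/255 factors cancel in S and H, so raw channel differences can be used)
Max is G' → H = 60 × ((B-R)/Δ + 2) = 60 × ((38-197)/190 + 2)
  -159/190 + 2 = -0.8368… + 2 = 1.1631…
  H = 60 × 1.1631… = 69.789…° → H = 69.8°
= HSL(69.8°, 77.9%, 52.2%)


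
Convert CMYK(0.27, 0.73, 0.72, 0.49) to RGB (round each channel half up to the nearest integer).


R = 255 × (1-C) × (1-K) = 255 × 0.73 × 0.51 = 94.9365 → 95
G = 255 × (1-M) × (1-K) = 255 × 0.27 × 0.51 = 35.1135 → 35
B = 255 × (1-Y) × (1-K) = 255 × 0.28 × 0.51 = 36.414 → 36
= RGB(95, 35, 36)


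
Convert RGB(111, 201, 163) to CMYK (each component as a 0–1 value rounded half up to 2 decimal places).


R'=111/255≈0.4353, G'=201/255≈0.7882, B'=163/255≈0.6392
K = 1 - max(R',G',B') = 1 - 201/255 = 54/255 = 0.21176… → 0.21
(1-R'-K)/(1-K) simplifies to (max-R)/max with max = 201:
C = (201-111)/201 = 90/201 = 0.44776… → 0.45
M = (201-201)/201 = 0/201 = 0 → 0.00
Y = (201-163)/201 = 38/201 = 0.18905… → 0.19
= CMYK(0.45, 0.00, 0.19, 0.21)


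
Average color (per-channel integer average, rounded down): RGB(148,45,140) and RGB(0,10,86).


Midpoint: each channel = ⌊(C₁+C₂)/2⌋
R: ⌊(148+0)/2⌋ = 74
G: ⌊(45+10)/2⌋ = 27
B: ⌊(140+86)/2⌋ = 113
= RGB(74, 27, 113)


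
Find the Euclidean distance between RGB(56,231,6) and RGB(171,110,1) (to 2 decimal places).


d = √[(R₁-R₂)² + (G₁-G₂)² + (B₁-B₂)²]
d = √[(56-171)² + (231-110)² + (6-1)²]
d = √[13225 + 14641 + 25]
d = √27891
d ≈ 167.01


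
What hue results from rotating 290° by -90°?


New hue = (H + rotation) mod 360
New hue = (290 -90) mod 360
= 200 mod 360
= 200°


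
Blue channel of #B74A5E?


Color: #B74A5E
R = B7 = 183
G = 4A = 74
B = 5E = 94
Blue = 94


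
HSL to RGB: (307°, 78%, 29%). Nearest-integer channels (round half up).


H=307°, S=0.78, L=0.29
C = (1-|2L-1|)×S = (1-|-0.42|)×0.78 = 0.4524
H' = H/60 = 307/60 ≈ 5.1167; X = C×(1-|H' mod 2 - 1|) = 0.39962
m = L - C/2 = 0.29 - 0.2262 = 0.0638
Sector ⌊H'⌋ = 5 → (R',G',B') = (0.4524, 0.0, 0.39962)
RGB = ((R'+m)×255, (G'+m)×255, (B'+m)×255) = (131.631, 16.269, 118.1721)
Round half up → RGB(132, 16, 118)


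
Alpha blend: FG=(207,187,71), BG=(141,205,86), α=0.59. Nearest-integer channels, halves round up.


C = α×F + (1-α)×B, with 1-α = 0.41
R: 0.59×207 + 0.41×141 = 122.13 + 57.81 = 179.94 → 180
G: 0.59×187 + 0.41×205 = 110.33 + 84.05 = 194.38 → 194
B: 0.59×71 + 0.41×86 = 41.89 + 35.26 = 77.15 → 77
= RGB(180, 194, 77)


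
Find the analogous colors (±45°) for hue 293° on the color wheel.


Base hue: 293°
Left analog: (293 - 45) mod 360 = 248°
Right analog: (293 + 45) mod 360 = 338°
Analogous hues = 248° and 338°


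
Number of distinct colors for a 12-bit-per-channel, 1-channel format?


Total bits = 12 bits/channel × 1 channels = 12 bits
Distinct colors = 2^12
= 4,096 colors


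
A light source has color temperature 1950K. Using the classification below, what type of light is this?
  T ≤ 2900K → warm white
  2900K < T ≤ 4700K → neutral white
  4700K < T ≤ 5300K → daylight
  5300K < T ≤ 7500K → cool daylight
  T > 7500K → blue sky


Temperature: 1950K
1950K ≤ 2900K → warm white
Classification: warm white


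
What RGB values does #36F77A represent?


36 → 54 (R)
F7 → 247 (G)
7A → 122 (B)
= RGB(54, 247, 122)


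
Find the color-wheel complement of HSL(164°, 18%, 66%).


Complement = opposite side of color wheel = hue + 180°
H' = (164 + 180) mod 360 = 344°
S and L unchanged.
= HSL(344°, 18%, 66%)


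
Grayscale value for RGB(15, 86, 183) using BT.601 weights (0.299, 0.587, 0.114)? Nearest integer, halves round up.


Gray = 0.299×R + 0.587×G + 0.114×B
Gray = 0.299×15 + 0.587×86 + 0.114×183
Gray = 4.485 + 50.482 + 20.862
Gray = 75.829 → round half up → 76
Gray = 76


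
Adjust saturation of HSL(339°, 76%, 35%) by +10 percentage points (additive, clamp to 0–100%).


Original S = 76%
Adjustment = +10 percentage points
New S = 76 + (10) = 86
Clamp to [0, 100] → 86
= HSL(339°, 86%, 35%)


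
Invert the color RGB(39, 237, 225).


Invert: (255-R, 255-G, 255-B)
R: 255-39 = 216
G: 255-237 = 18
B: 255-225 = 30
= RGB(216, 18, 30)


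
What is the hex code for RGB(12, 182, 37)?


R = 12 → 0C (hex)
G = 182 → B6 (hex)
B = 37 → 25 (hex)
Hex = #0CB625


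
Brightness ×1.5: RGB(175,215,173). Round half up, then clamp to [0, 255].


Multiply each channel by 1.5, round half up, clamp to [0, 255]
R: 175×1.5 = 262.5 → round → 263 → clamp → 255
G: 215×1.5 = 322.5 → round → 323 → clamp → 255
B: 173×1.5 = 259.5 → round → 260 → clamp → 255
= RGB(255, 255, 255)


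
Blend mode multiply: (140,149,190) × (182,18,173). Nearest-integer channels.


Multiply: C = A×B/255, rounded to nearest integer
R: 140×182/255 = 25480/255 ≈ 99.922 → 100
G: 149×18/255 = 2682/255 ≈ 10.518 → 11
B: 190×173/255 = 32870/255 ≈ 128.902 → 129
= RGB(100, 11, 129)


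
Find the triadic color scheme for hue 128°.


Triadic: equally spaced at 120° intervals
H1 = 128°
H2 = (128 + 120) mod 360 = 248°
H3 = (128 + 240) mod 360 = 8°
Triadic = 128°, 248°, 8°


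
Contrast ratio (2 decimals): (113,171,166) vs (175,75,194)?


Linearize each sRGB channel c=v/255: c/12.92 if c ≤ 0.04045 else ((c+0.055)/1.055)^2.4
L = 0.2126×R_lin + 0.7152×G_lin + 0.0722×B_lin
Color 1 (113,171,166):
  R=113: 113/255≈0.4431 > 0.04045 → ((0.4431+0.055)/1.055)^2.4 ≈ 0.16513
  G=171: 171/255≈0.6706 > 0.04045 → ((0.6706+0.055)/1.055)^2.4 ≈ 0.40724
  B=166: 166/255≈0.6510 > 0.04045 → ((0.6510+0.055)/1.055)^2.4 ≈ 0.38133
  L1 = 0.2126×0.16513 + 0.7152×0.40724 + 0.0722×0.38133 ≈ 0.35390
Color 2 (175,75,194):
  R=175: 175/255≈0.6863 > 0.04045 → ((0.6863+0.055)/1.055)^2.4 ≈ 0.42869
  G=75: 75/255≈0.2941 > 0.04045 → ((0.2941+0.055)/1.055)^2.4 ≈ 0.07036
  B=194: 194/255≈0.7608 > 0.04045 → ((0.7608+0.055)/1.055)^2.4 ≈ 0.53948
  L2 = 0.2126×0.42869 + 0.7152×0.07036 + 0.0722×0.53948 ≈ 0.18041
Lighter = 0.35390, Darker = 0.18041
Ratio = (L_lighter + 0.05) / (L_darker + 0.05)
Ratio = (0.35390 + 0.05) / (0.18041 + 0.05) = 0.40390 / 0.23041 ≈ 1.7529
Ratio ≈ 1.75:1


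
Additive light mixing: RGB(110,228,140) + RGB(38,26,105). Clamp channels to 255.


Additive: each channel = min(255, C₁+C₂)
R: 110+38 = 148 → 148
G: 228+26 = 254 → 254
B: 140+105 = 245 → 245
= RGB(148, 254, 245)


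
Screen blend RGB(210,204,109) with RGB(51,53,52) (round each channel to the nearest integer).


Screen: C = 255 - (255-A)×(255-B)/255, rounded to nearest integer
R: 255 - (255-210)×(255-51)/255 = 255 - 9180/255 ≈ 255 - 36.000 = 219.000 → 219
G: 255 - (255-204)×(255-53)/255 = 255 - 10302/255 ≈ 255 - 40.400 = 214.600 → 215
B: 255 - (255-109)×(255-52)/255 = 255 - 29638/255 ≈ 255 - 116.227 = 138.773 → 139
= RGB(219, 215, 139)


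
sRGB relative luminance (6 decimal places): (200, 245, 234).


Linearize each channel (sRGB transfer function): c = v/255; c_lin = c/12.92 if c ≤ 0.04045, else ((c+0.055)/1.055)^2.4
  R: 200/255 ≈ 0.784314 > 0.04045 → ((0.784314+0.055)/1.055)^2.4 ≈ 0.577580
  G: 245/255 ≈ 0.960784 > 0.04045 → ((0.960784+0.055)/1.055)^2.4 ≈ 0.913099
  B: 234/255 ≈ 0.917647 > 0.04045 → ((0.917647+0.055)/1.055)^2.4 ≈ 0.822786
R_lin = 0.577580, G_lin = 0.913099, B_lin = 0.822786
L = 0.2126×R + 0.7152×G + 0.0722×B
L = 0.2126×0.577580 + 0.7152×0.913099 + 0.0722×0.822786
L ≈ 0.835247


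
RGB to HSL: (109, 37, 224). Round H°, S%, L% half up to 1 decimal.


Normalize: R'=109/255≈0.4275, G'=37/255≈0.1451, B'=224/255≈0.8784
Max=224/255, Min=37/255, Δ=Max-Min=187/255
L = (Max+Min)/2 = (224+37)/510 = 261/510 = 0.51176… → L = 51.2%
L > 0.5 → S = Δ/(2-Max-Min) = 187/(510-224-37) = 187/249 = 0.75100… → S = 75.1%
(the 1/255 factors cancel in S and H, so raw channel differences can be used)
Max is B' → H = 60 × ((R-G)/Δ + 4) = 60 × ((109-37)/187 + 4)
  72/187 + 4 = 0.3850… + 4 = 4.3850…
  H = 60 × 4.3850… = 263.101…° → H = 263.1°
= HSL(263.1°, 75.1%, 51.2%)


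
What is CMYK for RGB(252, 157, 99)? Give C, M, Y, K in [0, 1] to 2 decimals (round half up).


R'=252/255≈0.9882, G'=157/255≈0.6157, B'=99/255≈0.3882
K = 1 - max(R',G',B') = 1 - 252/255 = 3/255 = 0.01176… → 0.01
(1-R'-K)/(1-K) simplifies to (max-R)/max with max = 252:
C = (252-252)/252 = 0/252 = 0 → 0.00
M = (252-157)/252 = 95/252 = 0.37698… → 0.38
Y = (252-99)/252 = 153/252 = 0.60714… → 0.61
= CMYK(0.00, 0.38, 0.61, 0.01)


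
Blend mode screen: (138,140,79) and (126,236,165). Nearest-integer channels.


Screen: C = 255 - (255-A)×(255-B)/255, rounded to nearest integer
R: 255 - (255-138)×(255-126)/255 = 255 - 15093/255 ≈ 255 - 59.188 = 195.812 → 196
G: 255 - (255-140)×(255-236)/255 = 255 - 2185/255 ≈ 255 - 8.569 = 246.431 → 246
B: 255 - (255-79)×(255-165)/255 = 255 - 15840/255 ≈ 255 - 62.118 = 192.882 → 193
= RGB(196, 246, 193)


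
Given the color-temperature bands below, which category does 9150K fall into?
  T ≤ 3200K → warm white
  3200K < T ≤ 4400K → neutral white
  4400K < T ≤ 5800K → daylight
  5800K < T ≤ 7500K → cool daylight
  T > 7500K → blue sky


Temperature: 9150K
9150K > 7500K → blue sky
Classification: blue sky


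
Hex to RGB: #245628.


24 → 36 (R)
56 → 86 (G)
28 → 40 (B)
= RGB(36, 86, 40)


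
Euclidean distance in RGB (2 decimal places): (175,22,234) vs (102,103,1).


d = √[(R₁-R₂)² + (G₁-G₂)² + (B₁-B₂)²]
d = √[(175-102)² + (22-103)² + (234-1)²]
d = √[5329 + 6561 + 54289]
d = √66179
d ≈ 257.25


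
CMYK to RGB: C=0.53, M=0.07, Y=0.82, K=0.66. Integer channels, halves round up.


R = 255 × (1-C) × (1-K) = 255 × 0.47 × 0.34 = 40.749 → 41
G = 255 × (1-M) × (1-K) = 255 × 0.93 × 0.34 = 80.631 → 81
B = 255 × (1-Y) × (1-K) = 255 × 0.18 × 0.34 = 15.606 → 16
= RGB(41, 81, 16)


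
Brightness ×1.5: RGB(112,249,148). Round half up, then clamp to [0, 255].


Multiply each channel by 1.5, round half up, clamp to [0, 255]
R: 112×1.5 = 168
G: 249×1.5 = 373.5 → round → 374 → clamp → 255
B: 148×1.5 = 222
= RGB(168, 255, 222)


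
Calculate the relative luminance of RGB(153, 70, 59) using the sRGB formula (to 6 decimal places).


Linearize each channel (sRGB transfer function): c = v/255; c_lin = c/12.92 if c ≤ 0.04045, else ((c+0.055)/1.055)^2.4
  R: 153/255 ≈ 0.600000 > 0.04045 → ((0.600000+0.055)/1.055)^2.4 ≈ 0.318547
  G: 70/255 ≈ 0.274510 > 0.04045 → ((0.274510+0.055)/1.055)^2.4 ≈ 0.061246
  B: 59/255 ≈ 0.231373 > 0.04045 → ((0.231373+0.055)/1.055)^2.4 ≈ 0.043735
R_lin = 0.318547, G_lin = 0.061246, B_lin = 0.043735
L = 0.2126×R + 0.7152×G + 0.0722×B
L = 0.2126×0.318547 + 0.7152×0.061246 + 0.0722×0.043735
L ≈ 0.114684


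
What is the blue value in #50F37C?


Color: #50F37C
R = 50 = 80
G = F3 = 243
B = 7C = 124
Blue = 124


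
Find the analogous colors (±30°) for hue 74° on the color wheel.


Base hue: 74°
Left analog: (74 - 30) mod 360 = 44°
Right analog: (74 + 30) mod 360 = 104°
Analogous hues = 44° and 104°


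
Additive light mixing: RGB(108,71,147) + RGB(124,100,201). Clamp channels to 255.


Additive: each channel = min(255, C₁+C₂)
R: 108+124 = 232 → 232
G: 71+100 = 171 → 171
B: 147+201 = 348 → 255
= RGB(232, 171, 255)


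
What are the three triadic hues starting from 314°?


Triadic: equally spaced at 120° intervals
H1 = 314°
H2 = (314 + 120) mod 360 = 74°
H3 = (314 + 240) mod 360 = 194°
Triadic = 314°, 74°, 194°


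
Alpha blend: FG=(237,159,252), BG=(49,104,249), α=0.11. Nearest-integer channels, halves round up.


C = α×F + (1-α)×B, with 1-α = 0.89
R: 0.11×237 + 0.89×49 = 26.07 + 43.61 = 69.68 → 70
G: 0.11×159 + 0.89×104 = 17.49 + 92.56 = 110.05 → 110
B: 0.11×252 + 0.89×249 = 27.72 + 221.61 = 249.33 → 249
= RGB(70, 110, 249)


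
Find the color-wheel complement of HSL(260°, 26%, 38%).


Complement = opposite side of color wheel = hue + 180°
H' = (260 + 180) mod 360 = 80°
S and L unchanged.
= HSL(80°, 26%, 38%)


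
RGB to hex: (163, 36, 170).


R = 163 → A3 (hex)
G = 36 → 24 (hex)
B = 170 → AA (hex)
Hex = #A324AA


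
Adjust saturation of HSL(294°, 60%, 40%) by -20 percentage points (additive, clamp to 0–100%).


Original S = 60%
Adjustment = -20 percentage points
New S = 60 + (-20) = 40
Clamp to [0, 100] → 40
= HSL(294°, 40%, 40%)


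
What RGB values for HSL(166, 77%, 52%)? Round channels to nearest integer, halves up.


H=166°, S=0.77, L=0.52
C = (1-|2L-1|)×S = (1-|0.04|)×0.77 = 0.7392
H' = H/60 = 166/60 ≈ 2.7667; X = C×(1-|H' mod 2 - 1|) = 0.56672
m = L - C/2 = 0.52 - 0.3696 = 0.1504
Sector ⌊H'⌋ = 2 → (R',G',B') = (0.0, 0.7392, 0.56672)
RGB = ((R'+m)×255, (G'+m)×255, (B'+m)×255) = (38.352, 226.848, 182.8656)
Round half up → RGB(38, 227, 183)


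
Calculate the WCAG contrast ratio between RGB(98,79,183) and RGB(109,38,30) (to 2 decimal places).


Linearize each sRGB channel c=v/255: c/12.92 if c ≤ 0.04045 else ((c+0.055)/1.055)^2.4
L = 0.2126×R_lin + 0.7152×G_lin + 0.0722×B_lin
Color 1 (98,79,183):
  R=98: 98/255≈0.3843 > 0.04045 → ((0.3843+0.055)/1.055)^2.4 ≈ 0.12214
  G=79: 79/255≈0.3098 > 0.04045 → ((0.3098+0.055)/1.055)^2.4 ≈ 0.07819
  B=183: 183/255≈0.7176 > 0.04045 → ((0.7176+0.055)/1.055)^2.4 ≈ 0.47353
  L1 = 0.2126×0.12214 + 0.7152×0.07819 + 0.0722×0.47353 ≈ 0.11608
Color 2 (109,38,30):
  R=109: 109/255≈0.4275 > 0.04045 → ((0.4275+0.055)/1.055)^2.4 ≈ 0.15293
  G=38: 38/255≈0.1490 > 0.04045 → ((0.1490+0.055)/1.055)^2.4 ≈ 0.01938
  B=30: 30/255≈0.1176 > 0.04045 → ((0.1176+0.055)/1.055)^2.4 ≈ 0.01298
  L2 = 0.2126×0.15293 + 0.7152×0.01938 + 0.0722×0.01298 ≈ 0.04731
Lighter = 0.11608, Darker = 0.04731
Ratio = (L_lighter + 0.05) / (L_darker + 0.05)
Ratio = (0.11608 + 0.05) / (0.04731 + 0.05) = 0.16608 / 0.09731 ≈ 1.7066
Ratio ≈ 1.71:1


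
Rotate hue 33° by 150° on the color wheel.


New hue = (H + rotation) mod 360
New hue = (33 + 150) mod 360
= 183 mod 360
= 183°


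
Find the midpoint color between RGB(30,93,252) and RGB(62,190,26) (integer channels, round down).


Midpoint: each channel = ⌊(C₁+C₂)/2⌋
R: ⌊(30+62)/2⌋ = 46
G: ⌊(93+190)/2⌋ = 141
B: ⌊(252+26)/2⌋ = 139
= RGB(46, 141, 139)


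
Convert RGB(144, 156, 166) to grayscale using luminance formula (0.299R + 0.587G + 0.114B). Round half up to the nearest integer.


Gray = 0.299×R + 0.587×G + 0.114×B
Gray = 0.299×144 + 0.587×156 + 0.114×166
Gray = 43.056 + 91.572 + 18.924
Gray = 153.552 → round half up → 154
Gray = 154


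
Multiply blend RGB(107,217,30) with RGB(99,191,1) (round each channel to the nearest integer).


Multiply: C = A×B/255, rounded to nearest integer
R: 107×99/255 = 10593/255 ≈ 41.541 → 42
G: 217×191/255 = 41447/255 ≈ 162.537 → 163
B: 30×1/255 = 30/255 ≈ 0.118 → 0
= RGB(42, 163, 0)


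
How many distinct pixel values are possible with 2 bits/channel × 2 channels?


Total bits = 2 bits/channel × 2 channels = 4 bits
Distinct pixel values = 2^4
= 16 pixel values


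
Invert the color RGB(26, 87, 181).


Invert: (255-R, 255-G, 255-B)
R: 255-26 = 229
G: 255-87 = 168
B: 255-181 = 74
= RGB(229, 168, 74)


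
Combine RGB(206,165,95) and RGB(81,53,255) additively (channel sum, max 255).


Additive: each channel = min(255, C₁+C₂)
R: 206+81 = 287 → 255
G: 165+53 = 218 → 218
B: 95+255 = 350 → 255
= RGB(255, 218, 255)


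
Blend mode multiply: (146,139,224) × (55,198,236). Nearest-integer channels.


Multiply: C = A×B/255, rounded to nearest integer
R: 146×55/255 = 8030/255 ≈ 31.490 → 31
G: 139×198/255 = 27522/255 ≈ 107.929 → 108
B: 224×236/255 = 52864/255 ≈ 207.310 → 207
= RGB(31, 108, 207)


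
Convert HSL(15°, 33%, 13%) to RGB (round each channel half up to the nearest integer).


H=15°, S=0.33, L=0.13
C = (1-|2L-1|)×S = (1-|-0.74|)×0.33 = 0.0858
H' = H/60 = 15/60 ≈ 0.2500; X = C×(1-|H' mod 2 - 1|) = 0.02145
m = L - C/2 = 0.13 - 0.0429 = 0.0871
Sector ⌊H'⌋ = 0 → (R',G',B') = (0.0858, 0.02145, 0.0)
RGB = ((R'+m)×255, (G'+m)×255, (B'+m)×255) = (44.0895, 27.68025, 22.2105)
Round half up → RGB(44, 28, 22)


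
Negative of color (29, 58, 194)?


Invert: (255-R, 255-G, 255-B)
R: 255-29 = 226
G: 255-58 = 197
B: 255-194 = 61
= RGB(226, 197, 61)


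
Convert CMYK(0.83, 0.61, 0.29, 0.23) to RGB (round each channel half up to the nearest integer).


R = 255 × (1-C) × (1-K) = 255 × 0.17 × 0.77 = 33.3795 → 33
G = 255 × (1-M) × (1-K) = 255 × 0.39 × 0.77 = 76.5765 → 77
B = 255 × (1-Y) × (1-K) = 255 × 0.71 × 0.77 = 139.4085 → 139
= RGB(33, 77, 139)


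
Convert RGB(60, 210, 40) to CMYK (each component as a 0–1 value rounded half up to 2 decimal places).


R'=60/255≈0.2353, G'=210/255≈0.8235, B'=40/255≈0.1569
K = 1 - max(R',G',B') = 1 - 210/255 = 45/255 = 0.17647… → 0.18
(1-R'-K)/(1-K) simplifies to (max-R)/max with max = 210:
C = (210-60)/210 = 150/210 = 0.71428… → 0.71
M = (210-210)/210 = 0/210 = 0 → 0.00
Y = (210-40)/210 = 170/210 = 0.80952… → 0.81
= CMYK(0.71, 0.00, 0.81, 0.18)


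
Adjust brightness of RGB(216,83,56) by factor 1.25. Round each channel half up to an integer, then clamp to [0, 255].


Multiply each channel by 1.25, round half up, clamp to [0, 255]
R: 216×1.25 = 270 → clamp → 255
G: 83×1.25 = 103.75 → round → 104
B: 56×1.25 = 70
= RGB(255, 104, 70)


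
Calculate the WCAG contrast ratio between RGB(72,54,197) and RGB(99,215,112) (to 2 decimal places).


Linearize each sRGB channel c=v/255: c/12.92 if c ≤ 0.04045 else ((c+0.055)/1.055)^2.4
L = 0.2126×R_lin + 0.7152×G_lin + 0.0722×B_lin
Color 1 (72,54,197):
  R=72: 72/255≈0.2824 > 0.04045 → ((0.2824+0.055)/1.055)^2.4 ≈ 0.06480
  G=54: 54/255≈0.2118 > 0.04045 → ((0.2118+0.055)/1.055)^2.4 ≈ 0.03689
  B=197: 197/255≈0.7725 > 0.04045 → ((0.7725+0.055)/1.055)^2.4 ≈ 0.55834
  L1 = 0.2126×0.06480 + 0.7152×0.03689 + 0.0722×0.55834 ≈ 0.08047
Color 2 (99,215,112):
  R=99: 99/255≈0.3882 > 0.04045 → ((0.3882+0.055)/1.055)^2.4 ≈ 0.12477
  G=215: 215/255≈0.8431 > 0.04045 → ((0.8431+0.055)/1.055)^2.4 ≈ 0.67954
  B=112: 112/255≈0.4392 > 0.04045 → ((0.4392+0.055)/1.055)^2.4 ≈ 0.16203
  L2 = 0.2126×0.12477 + 0.7152×0.67954 + 0.0722×0.16203 ≈ 0.52423
Lighter = 0.52423, Darker = 0.08047
Ratio = (L_lighter + 0.05) / (L_darker + 0.05)
Ratio = (0.52423 + 0.05) / (0.08047 + 0.05) = 0.57423 / 0.13047 ≈ 4.4012
Ratio ≈ 4.40:1


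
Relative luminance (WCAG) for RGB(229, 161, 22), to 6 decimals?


Linearize each channel (sRGB transfer function): c = v/255; c_lin = c/12.92 if c ≤ 0.04045, else ((c+0.055)/1.055)^2.4
  R: 229/255 ≈ 0.898039 > 0.04045 → ((0.898039+0.055)/1.055)^2.4 ≈ 0.783538
  G: 161/255 ≈ 0.631373 > 0.04045 → ((0.631373+0.055)/1.055)^2.4 ≈ 0.356400
  B: 22/255 ≈ 0.086275 > 0.04045 → ((0.086275+0.055)/1.055)^2.4 ≈ 0.008023
R_lin = 0.783538, G_lin = 0.356400, B_lin = 0.008023
L = 0.2126×R + 0.7152×G + 0.0722×B
L = 0.2126×0.783538 + 0.7152×0.356400 + 0.0722×0.008023
L ≈ 0.422057


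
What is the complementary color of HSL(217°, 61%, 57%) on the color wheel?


Complement = opposite side of color wheel = hue + 180°
H' = (217 + 180) mod 360 = 37°
S and L unchanged.
= HSL(37°, 61%, 57%)


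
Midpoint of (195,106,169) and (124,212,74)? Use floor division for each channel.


Midpoint: each channel = ⌊(C₁+C₂)/2⌋
R: ⌊(195+124)/2⌋ = 159
G: ⌊(106+212)/2⌋ = 159
B: ⌊(169+74)/2⌋ = 121
= RGB(159, 159, 121)


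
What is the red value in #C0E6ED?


Color: #C0E6ED
R = C0 = 192
G = E6 = 230
B = ED = 237
Red = 192


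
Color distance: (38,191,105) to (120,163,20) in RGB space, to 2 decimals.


d = √[(R₁-R₂)² + (G₁-G₂)² + (B₁-B₂)²]
d = √[(38-120)² + (191-163)² + (105-20)²]
d = √[6724 + 784 + 7225]
d = √14733
d ≈ 121.38


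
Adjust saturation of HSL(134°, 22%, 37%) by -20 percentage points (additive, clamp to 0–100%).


Original S = 22%
Adjustment = -20 percentage points
New S = 22 + (-20) = 2
Clamp to [0, 100] → 2
= HSL(134°, 2%, 37%)


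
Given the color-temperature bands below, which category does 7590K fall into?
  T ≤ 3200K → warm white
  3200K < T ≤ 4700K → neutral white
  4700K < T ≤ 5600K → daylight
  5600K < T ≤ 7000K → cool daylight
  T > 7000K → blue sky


Temperature: 7590K
7590K > 7000K → blue sky
Classification: blue sky


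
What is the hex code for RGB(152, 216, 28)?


R = 152 → 98 (hex)
G = 216 → D8 (hex)
B = 28 → 1C (hex)
Hex = #98D81C


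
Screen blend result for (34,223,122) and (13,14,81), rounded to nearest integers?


Screen: C = 255 - (255-A)×(255-B)/255, rounded to nearest integer
R: 255 - (255-34)×(255-13)/255 = 255 - 53482/255 ≈ 255 - 209.733 = 45.267 → 45
G: 255 - (255-223)×(255-14)/255 = 255 - 7712/255 ≈ 255 - 30.243 = 224.757 → 225
B: 255 - (255-122)×(255-81)/255 = 255 - 23142/255 ≈ 255 - 90.753 = 164.247 → 164
= RGB(45, 225, 164)


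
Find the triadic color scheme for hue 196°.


Triadic: equally spaced at 120° intervals
H1 = 196°
H2 = (196 + 120) mod 360 = 316°
H3 = (196 + 240) mod 360 = 76°
Triadic = 196°, 316°, 76°


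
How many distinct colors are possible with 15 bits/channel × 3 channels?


Total bits = 15 bits/channel × 3 channels = 45 bits
Distinct colors = 2^45
= 35,184,372,088,832 colors


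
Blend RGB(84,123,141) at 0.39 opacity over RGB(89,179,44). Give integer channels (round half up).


C = α×F + (1-α)×B, with 1-α = 0.61
R: 0.39×84 + 0.61×89 = 32.76 + 54.29 = 87.05 → 87
G: 0.39×123 + 0.61×179 = 47.97 + 109.19 = 157.16 → 157
B: 0.39×141 + 0.61×44 = 54.99 + 26.84 = 81.83 → 82
= RGB(87, 157, 82)


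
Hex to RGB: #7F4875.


7F → 127 (R)
48 → 72 (G)
75 → 117 (B)
= RGB(127, 72, 117)


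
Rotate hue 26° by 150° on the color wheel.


New hue = (H + rotation) mod 360
New hue = (26 + 150) mod 360
= 176 mod 360
= 176°


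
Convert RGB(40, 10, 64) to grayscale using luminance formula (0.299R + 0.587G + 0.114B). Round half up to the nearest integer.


Gray = 0.299×R + 0.587×G + 0.114×B
Gray = 0.299×40 + 0.587×10 + 0.114×64
Gray = 11.960 + 5.870 + 7.296
Gray = 25.126 → round half up → 25
Gray = 25


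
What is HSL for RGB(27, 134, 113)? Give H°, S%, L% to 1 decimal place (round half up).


Normalize: R'=27/255≈0.1059, G'=134/255≈0.5255, B'=113/255≈0.4431
Max=134/255, Min=27/255, Δ=Max-Min=107/255
L = (Max+Min)/2 = (134+27)/510 = 161/510 = 0.31568… → L = 31.6%
L ≤ 0.5 → S = Δ/(Max+Min) = 107/(134+27) = 107/161 = 0.66459… → S = 66.5%
(the 1/255 factors cancel in S and H, so raw channel differences can be used)
Max is G' → H = 60 × ((B-R)/Δ + 2) = 60 × ((113-27)/107 + 2)
  86/107 + 2 = 0.8037… + 2 = 2.8037…
  H = 60 × 2.8037… = 168.224…° → H = 168.2°
= HSL(168.2°, 66.5%, 31.6%)


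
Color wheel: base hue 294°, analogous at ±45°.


Base hue: 294°
Left analog: (294 - 45) mod 360 = 249°
Right analog: (294 + 45) mod 360 = 339°
Analogous hues = 249° and 339°


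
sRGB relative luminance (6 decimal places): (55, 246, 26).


Linearize each channel (sRGB transfer function): c = v/255; c_lin = c/12.92 if c ≤ 0.04045, else ((c+0.055)/1.055)^2.4
  R: 55/255 ≈ 0.215686 > 0.04045 → ((0.215686+0.055)/1.055)^2.4 ≈ 0.038204
  G: 246/255 ≈ 0.964706 > 0.04045 → ((0.964706+0.055)/1.055)^2.4 ≈ 0.921582
  B: 26/255 ≈ 0.101961 > 0.04045 → ((0.101961+0.055)/1.055)^2.4 ≈ 0.010330
R_lin = 0.038204, G_lin = 0.921582, B_lin = 0.010330
L = 0.2126×R + 0.7152×G + 0.0722×B
L = 0.2126×0.038204 + 0.7152×0.921582 + 0.0722×0.010330
L ≈ 0.667983


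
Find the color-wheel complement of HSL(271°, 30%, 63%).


Complement = opposite side of color wheel = hue + 180°
H' = (271 + 180) mod 360 = 91°
S and L unchanged.
= HSL(91°, 30%, 63%)


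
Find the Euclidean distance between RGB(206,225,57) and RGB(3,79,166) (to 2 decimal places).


d = √[(R₁-R₂)² + (G₁-G₂)² + (B₁-B₂)²]
d = √[(206-3)² + (225-79)² + (57-166)²]
d = √[41209 + 21316 + 11881]
d = √74406
d ≈ 272.77


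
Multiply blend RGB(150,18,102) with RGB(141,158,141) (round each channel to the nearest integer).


Multiply: C = A×B/255, rounded to nearest integer
R: 150×141/255 = 21150/255 ≈ 82.941 → 83
G: 18×158/255 = 2844/255 ≈ 11.153 → 11
B: 102×141/255 = 14382/255 ≈ 56.400 → 56
= RGB(83, 11, 56)


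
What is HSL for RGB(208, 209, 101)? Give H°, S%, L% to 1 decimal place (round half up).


Normalize: R'=208/255≈0.8157, G'=209/255≈0.8196, B'=101/255≈0.3961
Max=209/255, Min=101/255, Δ=Max-Min=108/255
L = (Max+Min)/2 = (209+101)/510 = 310/510 = 0.60784… → L = 60.8%
L > 0.5 → S = Δ/(2-Max-Min) = 108/(510-209-101) = 108/200 = 0.54 → S = 54.0%
(the 1/255 factors cancel in S and H, so raw channel differences can be used)
Max is G' → H = 60 × ((B-R)/Δ + 2) = 60 × ((101-208)/108 + 2)
  -107/108 + 2 = -0.9907… + 2 = 1.0092…
  H = 60 × 1.0092… = 60.555…° → H = 60.6°
= HSL(60.6°, 54.0%, 60.8%)


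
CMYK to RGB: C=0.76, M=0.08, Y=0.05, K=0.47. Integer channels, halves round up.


R = 255 × (1-C) × (1-K) = 255 × 0.24 × 0.53 = 32.436 → 32
G = 255 × (1-M) × (1-K) = 255 × 0.92 × 0.53 = 124.338 → 124
B = 255 × (1-Y) × (1-K) = 255 × 0.95 × 0.53 = 128.3925 → 128
= RGB(32, 124, 128)


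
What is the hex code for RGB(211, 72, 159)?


R = 211 → D3 (hex)
G = 72 → 48 (hex)
B = 159 → 9F (hex)
Hex = #D3489F


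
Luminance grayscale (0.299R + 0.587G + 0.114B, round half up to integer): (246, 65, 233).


Gray = 0.299×R + 0.587×G + 0.114×B
Gray = 0.299×246 + 0.587×65 + 0.114×233
Gray = 73.554 + 38.155 + 26.562
Gray = 138.271 → round half up → 138
Gray = 138


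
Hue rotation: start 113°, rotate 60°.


New hue = (H + rotation) mod 360
New hue = (113 + 60) mod 360
= 173 mod 360
= 173°


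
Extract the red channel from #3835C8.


Color: #3835C8
R = 38 = 56
G = 35 = 53
B = C8 = 200
Red = 56


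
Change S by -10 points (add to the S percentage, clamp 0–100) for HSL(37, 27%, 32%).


Original S = 27%
Adjustment = -10 percentage points
New S = 27 + (-10) = 17
Clamp to [0, 100] → 17
= HSL(37°, 17%, 32%)


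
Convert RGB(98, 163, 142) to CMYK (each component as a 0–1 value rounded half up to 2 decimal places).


R'=98/255≈0.3843, G'=163/255≈0.6392, B'=142/255≈0.5569
K = 1 - max(R',G',B') = 1 - 163/255 = 92/255 = 0.36078… → 0.36
(1-R'-K)/(1-K) simplifies to (max-R)/max with max = 163:
C = (163-98)/163 = 65/163 = 0.39877… → 0.40
M = (163-163)/163 = 0/163 = 0 → 0.00
Y = (163-142)/163 = 21/163 = 0.12883… → 0.13
= CMYK(0.40, 0.00, 0.13, 0.36)


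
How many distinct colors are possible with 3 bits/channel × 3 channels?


Total bits = 3 bits/channel × 3 channels = 9 bits
Distinct colors = 2^9
= 512 colors


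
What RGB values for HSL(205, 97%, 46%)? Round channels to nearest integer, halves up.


H=205°, S=0.97, L=0.46
C = (1-|2L-1|)×S = (1-|-0.08|)×0.97 = 0.8924
H' = H/60 = 205/60 ≈ 3.4167; X = C×(1-|H' mod 2 - 1|) ≈ 0.5206
m = L - C/2 = 0.46 - 0.4462 = 0.0138
Sector ⌊H'⌋ = 3 → (R',G',B') = (0.0, ≈0.5206, 0.8924)
RGB = ((R'+m)×255, (G'+m)×255, (B'+m)×255) = (3.519, 136.2635, 231.081)
Round half up → RGB(4, 136, 231)


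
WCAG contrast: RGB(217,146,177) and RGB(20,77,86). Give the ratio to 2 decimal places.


Linearize each sRGB channel c=v/255: c/12.92 if c ≤ 0.04045 else ((c+0.055)/1.055)^2.4
L = 0.2126×R_lin + 0.7152×G_lin + 0.0722×B_lin
Color 1 (217,146,177):
  R=217: 217/255≈0.8510 > 0.04045 → ((0.8510+0.055)/1.055)^2.4 ≈ 0.69387
  G=146: 146/255≈0.5725 > 0.04045 → ((0.5725+0.055)/1.055)^2.4 ≈ 0.28744
  B=177: 177/255≈0.6941 > 0.04045 → ((0.6941+0.055)/1.055)^2.4 ≈ 0.43966
  L1 = 0.2126×0.69387 + 0.7152×0.28744 + 0.0722×0.43966 ≈ 0.38484
Color 2 (20,77,86):
  R=20: 20/255≈0.0784 > 0.04045 → ((0.0784+0.055)/1.055)^2.4 ≈ 0.00700
  G=77: 77/255≈0.3020 > 0.04045 → ((0.3020+0.055)/1.055)^2.4 ≈ 0.07421
  B=86: 86/255≈0.3373 > 0.04045 → ((0.3373+0.055)/1.055)^2.4 ≈ 0.09306
  L2 = 0.2126×0.00700 + 0.7152×0.07421 + 0.0722×0.09306 ≈ 0.06128
Lighter = 0.38484, Darker = 0.06128
Ratio = (L_lighter + 0.05) / (L_darker + 0.05)
Ratio = (0.38484 + 0.05) / (0.06128 + 0.05) = 0.43484 / 0.11128 ≈ 3.9075
Ratio ≈ 3.91:1


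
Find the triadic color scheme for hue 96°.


Triadic: equally spaced at 120° intervals
H1 = 96°
H2 = (96 + 120) mod 360 = 216°
H3 = (96 + 240) mod 360 = 336°
Triadic = 96°, 216°, 336°


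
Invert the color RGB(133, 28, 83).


Invert: (255-R, 255-G, 255-B)
R: 255-133 = 122
G: 255-28 = 227
B: 255-83 = 172
= RGB(122, 227, 172)


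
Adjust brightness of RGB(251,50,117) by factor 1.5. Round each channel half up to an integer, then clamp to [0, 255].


Multiply each channel by 1.5, round half up, clamp to [0, 255]
R: 251×1.5 = 376.5 → round → 377 → clamp → 255
G: 50×1.5 = 75
B: 117×1.5 = 175.5 → round → 176
= RGB(255, 75, 176)


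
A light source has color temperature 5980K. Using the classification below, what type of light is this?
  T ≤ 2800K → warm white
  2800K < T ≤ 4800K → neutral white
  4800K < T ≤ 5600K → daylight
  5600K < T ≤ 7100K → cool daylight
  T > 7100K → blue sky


Temperature: 5980K
5600K < 5980K ≤ 7100K → cool daylight
Classification: cool daylight


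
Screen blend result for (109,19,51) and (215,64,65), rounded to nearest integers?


Screen: C = 255 - (255-A)×(255-B)/255, rounded to nearest integer
R: 255 - (255-109)×(255-215)/255 = 255 - 5840/255 ≈ 255 - 22.902 = 232.098 → 232
G: 255 - (255-19)×(255-64)/255 = 255 - 45076/255 ≈ 255 - 176.769 = 78.231 → 78
B: 255 - (255-51)×(255-65)/255 = 255 - 38760/255 ≈ 255 - 152.000 = 103.000 → 103
= RGB(232, 78, 103)


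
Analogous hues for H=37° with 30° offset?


Base hue: 37°
Left analog: (37 - 30) mod 360 = 7°
Right analog: (37 + 30) mod 360 = 67°
Analogous hues = 7° and 67°


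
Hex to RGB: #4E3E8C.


4E → 78 (R)
3E → 62 (G)
8C → 140 (B)
= RGB(78, 62, 140)


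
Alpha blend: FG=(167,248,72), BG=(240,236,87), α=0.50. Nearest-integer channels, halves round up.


C = α×F + (1-α)×B, with 1-α = 0.50
R: 0.50×167 + 0.50×240 = 83.50 + 120.00 = 203.50 → 204
G: 0.50×248 + 0.50×236 = 124.00 + 118.00 = 242.00 → 242
B: 0.50×72 + 0.50×87 = 36.00 + 43.50 = 79.50 → 80
= RGB(204, 242, 80)


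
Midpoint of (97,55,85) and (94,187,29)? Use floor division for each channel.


Midpoint: each channel = ⌊(C₁+C₂)/2⌋
R: ⌊(97+94)/2⌋ = 95
G: ⌊(55+187)/2⌋ = 121
B: ⌊(85+29)/2⌋ = 57
= RGB(95, 121, 57)


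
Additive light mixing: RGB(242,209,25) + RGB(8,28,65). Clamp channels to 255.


Additive: each channel = min(255, C₁+C₂)
R: 242+8 = 250 → 250
G: 209+28 = 237 → 237
B: 25+65 = 90 → 90
= RGB(250, 237, 90)


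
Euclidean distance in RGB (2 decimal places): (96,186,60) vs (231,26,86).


d = √[(R₁-R₂)² + (G₁-G₂)² + (B₁-B₂)²]
d = √[(96-231)² + (186-26)² + (60-86)²]
d = √[18225 + 25600 + 676]
d = √44501
d ≈ 210.95


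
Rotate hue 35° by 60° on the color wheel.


New hue = (H + rotation) mod 360
New hue = (35 + 60) mod 360
= 95 mod 360
= 95°


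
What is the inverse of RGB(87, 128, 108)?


Invert: (255-R, 255-G, 255-B)
R: 255-87 = 168
G: 255-128 = 127
B: 255-108 = 147
= RGB(168, 127, 147)


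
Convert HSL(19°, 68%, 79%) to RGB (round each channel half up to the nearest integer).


H=19°, S=0.68, L=0.79
C = (1-|2L-1|)×S = (1-|0.58|)×0.68 = 0.2856
H' = H/60 = 19/60 ≈ 0.3167; X = C×(1-|H' mod 2 - 1|) = 0.09044
m = L - C/2 = 0.79 - 0.1428 = 0.6472
Sector ⌊H'⌋ = 0 → (R',G',B') = (0.2856, 0.09044, 0.0)
RGB = ((R'+m)×255, (G'+m)×255, (B'+m)×255) = (237.864, 188.0982, 165.036)
Round half up → RGB(238, 188, 165)


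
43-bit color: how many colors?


Colors = 2^bits = 2^43
= 8,796,093,022,208 colors


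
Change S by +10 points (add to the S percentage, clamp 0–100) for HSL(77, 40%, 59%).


Original S = 40%
Adjustment = +10 percentage points
New S = 40 + (10) = 50
Clamp to [0, 100] → 50
= HSL(77°, 50%, 59%)


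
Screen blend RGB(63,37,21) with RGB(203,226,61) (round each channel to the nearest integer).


Screen: C = 255 - (255-A)×(255-B)/255, rounded to nearest integer
R: 255 - (255-63)×(255-203)/255 = 255 - 9984/255 ≈ 255 - 39.153 = 215.847 → 216
G: 255 - (255-37)×(255-226)/255 = 255 - 6322/255 ≈ 255 - 24.792 = 230.208 → 230
B: 255 - (255-21)×(255-61)/255 = 255 - 45396/255 ≈ 255 - 178.024 = 76.976 → 77
= RGB(216, 230, 77)


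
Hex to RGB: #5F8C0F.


5F → 95 (R)
8C → 140 (G)
0F → 15 (B)
= RGB(95, 140, 15)


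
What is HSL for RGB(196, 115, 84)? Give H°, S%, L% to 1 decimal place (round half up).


Normalize: R'=196/255≈0.7686, G'=115/255≈0.4510, B'=84/255≈0.3294
Max=196/255, Min=84/255, Δ=Max-Min=112/255
L = (Max+Min)/2 = (196+84)/510 = 280/510 = 0.54901… → L = 54.9%
L > 0.5 → S = Δ/(2-Max-Min) = 112/(510-196-84) = 112/230 = 0.48695… → S = 48.7%
(the 1/255 factors cancel in S and H, so raw channel differences can be used)
Max is R' → H = 60 × (((G-B)/Δ) mod 6) = 60 × (((115-84)/112) mod 6)
  31/112 = 0.2767…
  H = 60 × 0.2767… = 16.607…° → H = 16.6°
= HSL(16.6°, 48.7%, 54.9%)


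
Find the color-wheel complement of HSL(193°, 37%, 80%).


Complement = opposite side of color wheel = hue + 180°
H' = (193 + 180) mod 360 = 13°
S and L unchanged.
= HSL(13°, 37%, 80%)


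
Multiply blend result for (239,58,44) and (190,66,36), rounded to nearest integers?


Multiply: C = A×B/255, rounded to nearest integer
R: 239×190/255 = 45410/255 ≈ 178.078 → 178
G: 58×66/255 = 3828/255 ≈ 15.012 → 15
B: 44×36/255 = 1584/255 ≈ 6.212 → 6
= RGB(178, 15, 6)


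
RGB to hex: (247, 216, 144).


R = 247 → F7 (hex)
G = 216 → D8 (hex)
B = 144 → 90 (hex)
Hex = #F7D890


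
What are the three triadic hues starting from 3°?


Triadic: equally spaced at 120° intervals
H1 = 3°
H2 = (3 + 120) mod 360 = 123°
H3 = (3 + 240) mod 360 = 243°
Triadic = 3°, 123°, 243°


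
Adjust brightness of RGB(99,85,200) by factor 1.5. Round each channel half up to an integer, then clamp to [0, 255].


Multiply each channel by 1.5, round half up, clamp to [0, 255]
R: 99×1.5 = 148.5 → round → 149
G: 85×1.5 = 127.5 → round → 128
B: 200×1.5 = 300 → clamp → 255
= RGB(149, 128, 255)


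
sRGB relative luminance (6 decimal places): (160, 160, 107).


Linearize each channel (sRGB transfer function): c = v/255; c_lin = c/12.92 if c ≤ 0.04045, else ((c+0.055)/1.055)^2.4
  R: 160/255 ≈ 0.627451 > 0.04045 → ((0.627451+0.055)/1.055)^2.4 ≈ 0.351533
  G: 160/255 ≈ 0.627451 > 0.04045 → ((0.627451+0.055)/1.055)^2.4 ≈ 0.351533
  B: 107/255 ≈ 0.419608 > 0.04045 → ((0.419608+0.055)/1.055)^2.4 ≈ 0.147027
R_lin = 0.351533, G_lin = 0.351533, B_lin = 0.147027
L = 0.2126×R + 0.7152×G + 0.0722×B
L = 0.2126×0.351533 + 0.7152×0.351533 + 0.0722×0.147027
L ≈ 0.336767


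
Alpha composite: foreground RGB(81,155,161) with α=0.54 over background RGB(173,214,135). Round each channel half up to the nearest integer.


C = α×F + (1-α)×B, with 1-α = 0.46
R: 0.54×81 + 0.46×173 = 43.74 + 79.58 = 123.32 → 123
G: 0.54×155 + 0.46×214 = 83.70 + 98.44 = 182.14 → 182
B: 0.54×161 + 0.46×135 = 86.94 + 62.10 = 149.04 → 149
= RGB(123, 182, 149)


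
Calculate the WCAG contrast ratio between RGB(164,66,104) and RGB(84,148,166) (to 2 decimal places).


Linearize each sRGB channel c=v/255: c/12.92 if c ≤ 0.04045 else ((c+0.055)/1.055)^2.4
L = 0.2126×R_lin + 0.7152×G_lin + 0.0722×B_lin
Color 1 (164,66,104):
  R=164: 164/255≈0.6431 > 0.04045 → ((0.6431+0.055)/1.055)^2.4 ≈ 0.37124
  G=66: 66/255≈0.2588 > 0.04045 → ((0.2588+0.055)/1.055)^2.4 ≈ 0.05448
  B=104: 104/255≈0.4078 > 0.04045 → ((0.4078+0.055)/1.055)^2.4 ≈ 0.13843
  L1 = 0.2126×0.37124 + 0.7152×0.05448 + 0.0722×0.13843 ≈ 0.12788
Color 2 (84,148,166):
  R=84: 84/255≈0.3294 > 0.04045 → ((0.3294+0.055)/1.055)^2.4 ≈ 0.08866
  G=148: 148/255≈0.5804 > 0.04045 → ((0.5804+0.055)/1.055)^2.4 ≈ 0.29614
  B=166: 166/255≈0.6510 > 0.04045 → ((0.6510+0.055)/1.055)^2.4 ≈ 0.38133
  L2 = 0.2126×0.08866 + 0.7152×0.29614 + 0.0722×0.38133 ≈ 0.25818
Lighter = 0.25818, Darker = 0.12788
Ratio = (L_lighter + 0.05) / (L_darker + 0.05)
Ratio = (0.25818 + 0.05) / (0.12788 + 0.05) = 0.30818 / 0.17788 ≈ 1.7325
Ratio ≈ 1.73:1


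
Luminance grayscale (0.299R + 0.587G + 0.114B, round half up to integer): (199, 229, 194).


Gray = 0.299×R + 0.587×G + 0.114×B
Gray = 0.299×199 + 0.587×229 + 0.114×194
Gray = 59.501 + 134.423 + 22.116
Gray = 216.040 → round half up → 216
Gray = 216


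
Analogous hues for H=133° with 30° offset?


Base hue: 133°
Left analog: (133 - 30) mod 360 = 103°
Right analog: (133 + 30) mod 360 = 163°
Analogous hues = 103° and 163°


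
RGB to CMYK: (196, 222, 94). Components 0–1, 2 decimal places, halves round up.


R'=196/255≈0.7686, G'=222/255≈0.8706, B'=94/255≈0.3686
K = 1 - max(R',G',B') = 1 - 222/255 = 33/255 = 0.12941… → 0.13
(1-R'-K)/(1-K) simplifies to (max-R)/max with max = 222:
C = (222-196)/222 = 26/222 = 0.11711… → 0.12
M = (222-222)/222 = 0/222 = 0 → 0.00
Y = (222-94)/222 = 128/222 = 0.57657… → 0.58
= CMYK(0.12, 0.00, 0.58, 0.13)


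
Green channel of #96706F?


Color: #96706F
R = 96 = 150
G = 70 = 112
B = 6F = 111
Green = 112
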